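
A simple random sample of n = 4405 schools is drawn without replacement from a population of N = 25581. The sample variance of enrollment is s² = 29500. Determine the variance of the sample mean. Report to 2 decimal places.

Under SRS without replacement, Var(ȳ) = (1 − f)·s²/n with f = n/N = 4405/25581 = 0.17219812.
Var(ȳ) = (1 − 0.17219812)·29500/4405 = 0.82780188·6.6969353 = 5.5437357.

5.54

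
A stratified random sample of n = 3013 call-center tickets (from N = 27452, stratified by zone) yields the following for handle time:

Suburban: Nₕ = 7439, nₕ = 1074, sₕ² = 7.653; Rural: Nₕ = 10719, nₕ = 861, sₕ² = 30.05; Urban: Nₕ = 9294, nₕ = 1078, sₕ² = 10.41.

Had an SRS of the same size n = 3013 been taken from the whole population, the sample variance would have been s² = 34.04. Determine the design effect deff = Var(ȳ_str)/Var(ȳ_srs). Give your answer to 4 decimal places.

0.6284

Var(ȳ_str) = Σ Wₕ²(1−fₕ)sₕ²/nₕ with Wₕ = Nₕ/27452:
  Suburban: (7439/27452)²·(1−1074/7439)·7.653/1074 = 4.4770549 × 10^-4
  Rural: (10719/27452)²·(1−861/10719)·30.05/861 = 0.0048936897
  Urban: (9294/27452)²·(1−1078/9294)·10.41/1078 = 9.7846904 × 10^-4
  → Var(ȳ_str) = 0.0063198642.
Var(ȳ_srs) = (1 − 3013/27452)·34.04/3013 = 0.010057727.
deff = 0.0063198642 / 0.010057727 = 0.6284.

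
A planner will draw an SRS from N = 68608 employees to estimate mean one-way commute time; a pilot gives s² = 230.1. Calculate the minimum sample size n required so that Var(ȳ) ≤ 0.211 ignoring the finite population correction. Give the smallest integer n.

Without fpc, n₀ = s²/D = 230.1/0.211 = 1090.5213.
Rounding up, n = 1091.

1091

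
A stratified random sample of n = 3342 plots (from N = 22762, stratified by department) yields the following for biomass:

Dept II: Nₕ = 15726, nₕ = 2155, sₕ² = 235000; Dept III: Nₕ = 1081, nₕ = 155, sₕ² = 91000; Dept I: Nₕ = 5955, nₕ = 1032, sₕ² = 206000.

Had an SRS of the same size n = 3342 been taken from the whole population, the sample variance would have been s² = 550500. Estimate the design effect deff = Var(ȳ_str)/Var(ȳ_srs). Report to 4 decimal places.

Var(ȳ_str) = Σ Wₕ²(1−fₕ)sₕ²/nₕ with Wₕ = Nₕ/22762:
  Dept II: (15726/22762)²·(1−2155/15726)·235000/2155 = 44.918979
  Dept III: (1081/22762)²·(1−155/1081)·91000/155 = 1.1342937
  Dept I: (5955/22762)²·(1−1032/5955)·206000/1032 = 11.294793
  → Var(ȳ_str) = 57.348066.
Var(ȳ_srs) = (1 − 3342/22762)·550500/3342 = 140.53668.
deff = 57.348066 / 140.53668 = 0.4081.

0.4081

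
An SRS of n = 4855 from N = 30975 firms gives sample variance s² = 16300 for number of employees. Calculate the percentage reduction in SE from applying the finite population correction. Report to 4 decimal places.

8.1708

f = n/N = 4855/30975 = 0.15673931.
SE_no-fpc = √(s²/n) = 1.832311; SE_fpc = √((1−f)s²/n) = 1.682597.
Ratio = √(1−f) = 0.91829227. Reduction = 100·(1 − 0.91829227) = 8.1708%.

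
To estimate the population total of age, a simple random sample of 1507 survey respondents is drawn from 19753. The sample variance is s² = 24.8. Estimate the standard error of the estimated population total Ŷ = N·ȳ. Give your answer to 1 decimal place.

Var(Ŷ) = N²·Var(ȳ) = N²·(1 − n/N)·s²/n.
f = 1507/19753 = 0.07629221; Var(ȳ) = 0.92370779·24.8/1507 = 0.015201031.
Var(Ŷ) = 19753² · 0.015201031 = 5.9311536 × 10^6.
SE(Ŷ) = √(5.9311536 × 10^6) = 2435.4.

2435.4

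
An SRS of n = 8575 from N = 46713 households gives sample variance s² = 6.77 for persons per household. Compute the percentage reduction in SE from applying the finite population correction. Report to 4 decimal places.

f = n/N = 8575/46713 = 0.18356774.
SE_no-fpc = √(s²/n) = 0.02809812; SE_fpc = √((1−f)s²/n) = 0.025388518.
Ratio = √(1−f) = 0.90356641. Reduction = 100·(1 − 0.90356641) = 9.6434%.

9.6434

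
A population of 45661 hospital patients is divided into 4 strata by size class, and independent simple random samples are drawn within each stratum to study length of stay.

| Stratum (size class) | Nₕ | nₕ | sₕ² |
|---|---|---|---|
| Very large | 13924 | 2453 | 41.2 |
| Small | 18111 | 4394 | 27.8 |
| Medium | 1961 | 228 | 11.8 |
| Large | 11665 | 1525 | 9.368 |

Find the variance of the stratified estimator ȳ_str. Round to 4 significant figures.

0.002473

Var(ȳ_str) = Σₕ Wₕ²(1 − fₕ)sₕ²/nₕ with Wₕ = Nₕ/N, N = 45661.
Very large: Wₕ = 0.30494295; term = 0.30494295²·(1 − 0.17617064)·41.2/2453 = 0.0012866906.
Small: Wₕ = 0.39664046; term = 0.39664046²·(1 − 0.24261499)·27.8/4394 = 7.5386829 × 10^-4.
Medium: Wₕ = 0.04294694; term = 0.04294694²·(1 − 0.11626721)·11.8/228 = 8.4359205 × 10^-5.
Large: Wₕ = 0.25546966; term = 0.25546966²·(1 − 0.13073296)·9.368/1525 = 3.4850491 × 10^-4.
Sum = 0.002473423.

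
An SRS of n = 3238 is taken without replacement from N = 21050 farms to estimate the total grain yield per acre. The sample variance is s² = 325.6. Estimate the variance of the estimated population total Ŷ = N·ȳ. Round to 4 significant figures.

Var(Ŷ) = N²·Var(ȳ) = N²·(1 − n/N)·s²/n.
f = 3238/21050 = 0.15382423; Var(ȳ) = 0.84617577·325.6/3238 = 0.085087965.
Var(Ŷ) = 21050² · 0.085087965 = 3.770269 × 10^7.

3.770 × 10^7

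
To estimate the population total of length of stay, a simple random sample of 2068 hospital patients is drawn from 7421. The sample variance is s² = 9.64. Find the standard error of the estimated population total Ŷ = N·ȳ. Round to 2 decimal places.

430.32

Var(Ŷ) = N²·Var(ȳ) = N²·(1 − n/N)·s²/n.
f = 2068/7421 = 0.27866864; Var(ȳ) = 0.72133136·9.64/2068 = 0.0033624924.
Var(Ŷ) = 7421² · 0.0033624924 = 185176.63.
SE(Ŷ) = √(185176.63) = 430.32.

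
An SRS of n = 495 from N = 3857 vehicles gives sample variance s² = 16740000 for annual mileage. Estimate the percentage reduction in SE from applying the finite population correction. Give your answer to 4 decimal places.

f = n/N = 495/3857 = 0.12833809.
SE_no-fpc = √(s²/n) = 183.8972; SE_fpc = √((1−f)s²/n) = 171.69165.
Ratio = √(1−f) = 0.93362836. Reduction = 100·(1 − 0.93362836) = 6.6372%.

6.6372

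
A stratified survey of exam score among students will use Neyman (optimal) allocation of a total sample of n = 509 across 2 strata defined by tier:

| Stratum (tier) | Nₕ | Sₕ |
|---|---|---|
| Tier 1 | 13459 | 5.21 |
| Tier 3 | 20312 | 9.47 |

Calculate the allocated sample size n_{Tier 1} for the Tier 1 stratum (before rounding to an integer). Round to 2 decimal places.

Neyman allocation: nₕ = n·NₕSₕ / Σⱼ NⱼSⱼ.
Σ NⱼSⱼ = 13459·5.21 + 20312·9.47 = 262476.03.
n_{Tier 1} = 509·13459·5.21 / 262476.03 = 135.98.

135.98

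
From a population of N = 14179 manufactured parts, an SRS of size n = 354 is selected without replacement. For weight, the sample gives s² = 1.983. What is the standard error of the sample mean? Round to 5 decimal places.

0.07390

Under SRS without replacement, Var(ȳ) = (1 − f)·s²/n with f = n/N = 354/14179 = 0.02496650.
Var(ȳ) = (1 − 0.02496650)·1.983/354 = 0.97503350·0.0056016949 = 0.0054618402.
SE(ȳ) = √(0.0054618402) = 0.07390.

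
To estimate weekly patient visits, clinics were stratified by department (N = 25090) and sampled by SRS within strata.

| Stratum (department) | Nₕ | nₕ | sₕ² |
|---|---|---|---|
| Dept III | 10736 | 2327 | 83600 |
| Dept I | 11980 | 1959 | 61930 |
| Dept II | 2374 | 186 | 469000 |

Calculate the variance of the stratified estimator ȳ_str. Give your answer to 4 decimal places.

Var(ȳ_str) = Σₕ Wₕ²(1 − fₕ)sₕ²/nₕ with Wₕ = Nₕ/N, N = 25090.
Dept III: Wₕ = 0.42789956; term = 0.42789956²·(1 − 0.21674739)·83600/2327 = 5.1522322.
Dept I: Wₕ = 0.47748107; term = 0.47748107²·(1 − 0.16352254)·61930/1959 = 6.0288323.
Dept II: Wₕ = 0.09461937; term = 0.09461937²·(1 − 0.07834878)·469000/186 = 20.805905.
Sum = 31.98697.

31.9870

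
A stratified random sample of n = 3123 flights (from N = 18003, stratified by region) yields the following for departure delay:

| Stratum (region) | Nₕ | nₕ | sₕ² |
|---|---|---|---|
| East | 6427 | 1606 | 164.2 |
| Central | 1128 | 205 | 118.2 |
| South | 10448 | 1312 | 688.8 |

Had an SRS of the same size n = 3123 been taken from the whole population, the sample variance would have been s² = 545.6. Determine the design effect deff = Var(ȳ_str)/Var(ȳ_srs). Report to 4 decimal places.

1.1513

Var(ȳ_str) = Σ Wₕ²(1−fₕ)sₕ²/nₕ with Wₕ = Nₕ/18003:
  East: (6427/18003)²·(1−1606/6427)·164.2/1606 = 0.0097742463
  Central: (1128/18003)²·(1−205/1128)·118.2/205 = 0.0018521862
  South: (10448/18003)²·(1−1312/10448)·688.8/1312 = 0.15461755
  → Var(ȳ_str) = 0.16624398.
Var(ȳ_srs) = (1 − 3123/18003)·545.6/3123 = 0.14439775.
deff = 0.16624398 / 0.14439775 = 1.1513.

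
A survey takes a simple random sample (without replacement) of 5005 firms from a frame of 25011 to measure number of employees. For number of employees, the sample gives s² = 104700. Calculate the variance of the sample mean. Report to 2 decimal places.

Under SRS without replacement, Var(ȳ) = (1 − f)·s²/n with f = n/N = 5005/25011 = 0.20011195.
Var(ȳ) = (1 − 0.20011195)·104700/5005 = 0.79988805·20.919081 = 16.732923.

16.73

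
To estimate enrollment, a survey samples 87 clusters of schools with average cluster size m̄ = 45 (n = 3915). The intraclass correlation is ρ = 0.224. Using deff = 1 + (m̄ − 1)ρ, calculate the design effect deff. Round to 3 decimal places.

10.856

deff = 1 + (45 − 1)·0.224 = 1 + 9.856 = 10.856.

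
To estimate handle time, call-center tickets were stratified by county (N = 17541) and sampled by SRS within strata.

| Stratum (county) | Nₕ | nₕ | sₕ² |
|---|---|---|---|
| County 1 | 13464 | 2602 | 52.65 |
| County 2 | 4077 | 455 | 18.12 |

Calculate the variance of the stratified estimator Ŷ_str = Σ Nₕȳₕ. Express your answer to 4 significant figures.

3.547 × 10^6

Var(Ŷ_str) = Σₕ Nₕ²(1 − fₕ)sₕ²/nₕ.
County 1: 13464²·(1 − 2602/13464)·52.65/2602 = 2.9592045 × 10^6.
County 2: 4077²·(1 − 455/4077)·18.12/455 = 588079.38.
Sum = 3.5472839 × 10^6.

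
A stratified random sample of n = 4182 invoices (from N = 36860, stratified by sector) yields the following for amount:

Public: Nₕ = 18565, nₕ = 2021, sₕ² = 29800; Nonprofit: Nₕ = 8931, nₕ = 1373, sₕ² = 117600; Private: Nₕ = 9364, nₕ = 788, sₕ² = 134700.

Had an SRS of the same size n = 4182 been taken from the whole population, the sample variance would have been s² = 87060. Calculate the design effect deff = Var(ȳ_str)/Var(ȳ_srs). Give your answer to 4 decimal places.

0.9586

Var(ȳ_str) = Σ Wₕ²(1−fₕ)sₕ²/nₕ with Wₕ = Nₕ/36860:
  Public: (18565/36860)²·(1−2021/18565)·29800/2021 = 3.3333028
  Nonprofit: (8931/36860)²·(1−1373/8931)·117600/1373 = 4.2553286
  Private: (9364/36860)²·(1−788/9364)·134700/788 = 10.103617
  → Var(ȳ_str) = 17.692248.
Var(ȳ_srs) = (1 − 4182/36860)·87060/4182 = 18.455881.
deff = 17.692248 / 18.455881 = 0.9586.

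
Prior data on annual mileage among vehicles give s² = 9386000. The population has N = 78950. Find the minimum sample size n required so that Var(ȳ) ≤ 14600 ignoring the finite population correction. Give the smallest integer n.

643

Without fpc, n₀ = s²/D = 9386000/14600 = 642.8767.
Rounding up, n = 643.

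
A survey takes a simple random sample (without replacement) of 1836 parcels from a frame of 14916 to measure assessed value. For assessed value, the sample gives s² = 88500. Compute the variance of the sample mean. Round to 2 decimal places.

42.27

Under SRS without replacement, Var(ȳ) = (1 − f)·s²/n with f = n/N = 1836/14916 = 0.12308930.
Var(ȳ) = (1 − 0.12308930)·88500/1836 = 0.87691070·48.202614 = 42.269388.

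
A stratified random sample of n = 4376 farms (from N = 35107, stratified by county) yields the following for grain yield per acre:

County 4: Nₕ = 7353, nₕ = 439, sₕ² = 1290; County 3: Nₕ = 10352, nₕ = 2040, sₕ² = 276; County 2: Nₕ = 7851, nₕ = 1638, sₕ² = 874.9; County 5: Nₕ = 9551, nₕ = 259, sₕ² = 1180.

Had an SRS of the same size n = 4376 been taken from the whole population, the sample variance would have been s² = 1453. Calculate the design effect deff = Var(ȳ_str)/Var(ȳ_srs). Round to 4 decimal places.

Var(ȳ_str) = Σ Wₕ²(1−fₕ)sₕ²/nₕ with Wₕ = Nₕ/35107:
  County 4: (7353/35107)²·(1−439/7353)·1290/439 = 0.12120811
  County 3: (10352/35107)²·(1−2040/10352)·276/2040 = 0.00944542
  County 2: (7851/35107)²·(1−1638/7851)·874.9/1638 = 0.02113895
  County 5: (9551/35107)²·(1−259/9551)·1180/259 = 0.32805968
  → Var(ȳ_str) = 0.47985216.
Var(ȳ_srs) = (1 − 4376/35107)·1453/4376 = 0.29065063.
deff = 0.47985216 / 0.29065063 = 1.6510.

1.6510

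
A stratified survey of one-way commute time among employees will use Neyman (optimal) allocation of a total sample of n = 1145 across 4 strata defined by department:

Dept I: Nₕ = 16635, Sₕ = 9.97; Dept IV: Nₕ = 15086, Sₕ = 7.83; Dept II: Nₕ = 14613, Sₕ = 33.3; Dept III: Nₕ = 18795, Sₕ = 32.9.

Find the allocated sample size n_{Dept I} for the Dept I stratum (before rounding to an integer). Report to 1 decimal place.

Neyman allocation: nₕ = n·NₕSₕ / Σⱼ NⱼSⱼ.
Σ NⱼSⱼ = 16635·9.97 + 15086·7.83 + 14613·33.3 + 18795·32.9 = 1.3889427 × 10^6.
n_{Dept I} = 1145·16635·9.97 / (1.3889427 × 10^6) = 136.7.

136.7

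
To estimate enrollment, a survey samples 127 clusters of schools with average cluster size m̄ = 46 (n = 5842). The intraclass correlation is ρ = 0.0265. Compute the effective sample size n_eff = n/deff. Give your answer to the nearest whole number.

2665

deff = 1 + (46 − 1)·0.0265 = 1 + 1.1925 = 2.1925.
n_eff = 5842 / 2.1925 = 2665.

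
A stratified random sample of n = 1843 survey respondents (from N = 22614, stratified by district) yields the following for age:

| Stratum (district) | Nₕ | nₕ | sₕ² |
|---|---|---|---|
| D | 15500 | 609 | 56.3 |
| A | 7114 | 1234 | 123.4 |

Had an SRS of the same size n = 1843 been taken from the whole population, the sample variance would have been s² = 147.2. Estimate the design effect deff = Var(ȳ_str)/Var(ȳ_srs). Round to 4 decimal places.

Var(ȳ_str) = Σ Wₕ²(1−fₕ)sₕ²/nₕ with Wₕ = Nₕ/22614:
  D: (15500/22614)²·(1−609/15500)·56.3/609 = 0.041724572
  A: (7114/22614)²·(1−1234/7114)·123.4/1234 = 0.0081796818
  → Var(ȳ_str) = 0.049904254.
Var(ȳ_srs) = (1 − 1843/22614)·147.2/1843 = 0.073360535.
deff = 0.049904254 / 0.073360535 = 0.6803.

0.6803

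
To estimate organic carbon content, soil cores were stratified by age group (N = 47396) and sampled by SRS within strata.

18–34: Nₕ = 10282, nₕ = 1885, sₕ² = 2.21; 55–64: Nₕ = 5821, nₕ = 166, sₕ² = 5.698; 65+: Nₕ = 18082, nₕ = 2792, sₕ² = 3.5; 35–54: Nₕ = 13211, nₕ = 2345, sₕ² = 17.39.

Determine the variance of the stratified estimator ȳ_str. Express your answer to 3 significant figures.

0.00118

Var(ȳ_str) = Σₕ Wₕ²(1 − fₕ)sₕ²/nₕ with Wₕ = Nₕ/N, N = 47396.
18–34: Wₕ = 0.21693814; term = 0.21693814²·(1 − 0.18333009)·2.21/1885 = 4.5060841 × 10^-5.
55–64: Wₕ = 0.12281627; term = 0.12281627²·(1 − 0.02851744)·5.698/166 = 5.0299212 × 10^-4.
65+: Wₕ = 0.38150899; term = 0.38150899²·(1 − 0.15440770)·3.5/2792 = 1.5428482 × 10^-4.
35–54: Wₕ = 0.27873660; term = 0.27873660²·(1 − 0.17750360)·17.39/2345 = 4.7389131 × 10^-4.
Sum = 0.0011762291.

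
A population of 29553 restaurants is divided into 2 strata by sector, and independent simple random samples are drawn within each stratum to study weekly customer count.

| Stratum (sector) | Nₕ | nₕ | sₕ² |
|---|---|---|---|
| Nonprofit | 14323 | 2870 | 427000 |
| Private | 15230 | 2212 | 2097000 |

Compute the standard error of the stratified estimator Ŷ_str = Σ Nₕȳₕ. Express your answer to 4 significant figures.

Var(Ŷ_str) = Σₕ Nₕ²(1 − fₕ)sₕ²/nₕ.
Nonprofit: 14323²·(1 − 2870/14323)·427000/2870 = 2.4406147 × 10^10.
Private: 15230²·(1 − 2212/15230)·2097000/2212 = 1.8795656 × 10^11.
Sum = 2.1236271 × 10^11.
SE = √(2.1236271 × 10^11) = 460800.

460800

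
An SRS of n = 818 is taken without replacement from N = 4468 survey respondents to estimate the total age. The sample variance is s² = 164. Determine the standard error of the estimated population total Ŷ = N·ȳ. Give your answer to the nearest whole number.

1808

Var(Ŷ) = N²·Var(ȳ) = N²·(1 − n/N)·s²/n.
f = 818/4468 = 0.18307968; Var(ȳ) = 0.81692032·164/818 = 0.16378354.
Var(Ŷ) = 4468² · 0.16378354 = 3.2696147 × 10^6.
SE(Ŷ) = √(3.2696147 × 10^6) = 1808.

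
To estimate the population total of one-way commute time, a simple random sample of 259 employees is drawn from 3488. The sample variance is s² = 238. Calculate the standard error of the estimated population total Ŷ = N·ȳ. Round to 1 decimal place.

3217.1

Var(Ŷ) = N²·Var(ȳ) = N²·(1 − n/N)·s²/n.
f = 259/3488 = 0.07425459; Var(ȳ) = 0.92574541·238/259 = 0.85068497.
Var(Ŷ) = 3488² · 0.85068497 = 1.0349556 × 10^7.
SE(Ŷ) = √(1.0349556 × 10^7) = 3217.1.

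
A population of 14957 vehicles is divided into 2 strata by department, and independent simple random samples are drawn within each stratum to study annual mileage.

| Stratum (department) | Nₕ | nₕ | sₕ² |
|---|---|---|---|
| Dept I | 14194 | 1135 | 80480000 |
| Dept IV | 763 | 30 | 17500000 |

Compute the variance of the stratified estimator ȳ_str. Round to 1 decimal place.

60209.7

Var(ȳ_str) = Σₕ Wₕ²(1 − fₕ)sₕ²/nₕ with Wₕ = Nₕ/N, N = 14957.
Dept I: Wₕ = 0.94898710; term = 0.94898710²·(1 − 0.07996336)·80480000/1135 = 58751.349.
Dept IV: Wₕ = 0.05101290; term = 0.05101290²·(1 − 0.03931848)·17500000/30 = 1458.3317.
Sum = 60209.681.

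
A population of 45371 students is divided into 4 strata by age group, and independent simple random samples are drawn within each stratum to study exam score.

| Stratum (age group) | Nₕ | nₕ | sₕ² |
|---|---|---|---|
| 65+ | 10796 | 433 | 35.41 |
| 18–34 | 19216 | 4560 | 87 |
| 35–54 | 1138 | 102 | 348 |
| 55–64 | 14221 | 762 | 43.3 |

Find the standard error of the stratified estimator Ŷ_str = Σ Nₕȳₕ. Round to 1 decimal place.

Var(Ŷ_str) = Σₕ Nₕ²(1 − fₕ)sₕ²/nₕ.
65+: 10796²·(1 − 433/10796)·35.41/433 = 9.1492692 × 10^6.
18–34: 19216²·(1 − 4560/19216)·87/4560 = 5.3731981 × 10^6.
35–54: 1138²·(1 − 102/1138)·348/102 = 4.0223614 × 10^6.
55–64: 14221²·(1 − 762/14221)·43.3/762 = 1.0876167 × 10^7.
Sum = 2.9420996 × 10^7.
SE = √(2.9420996 × 10^7) = 5424.1.

5424.1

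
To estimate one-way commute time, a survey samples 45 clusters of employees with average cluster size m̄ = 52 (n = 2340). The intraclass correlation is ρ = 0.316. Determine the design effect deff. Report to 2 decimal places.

17.12

deff = 1 + (52 − 1)·0.316 = 1 + 16.116 = 17.116.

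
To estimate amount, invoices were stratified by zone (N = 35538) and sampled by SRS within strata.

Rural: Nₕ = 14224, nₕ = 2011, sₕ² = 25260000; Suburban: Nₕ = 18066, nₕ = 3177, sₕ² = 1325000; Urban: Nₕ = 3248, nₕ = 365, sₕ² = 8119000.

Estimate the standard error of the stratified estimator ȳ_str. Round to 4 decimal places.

44.5140

Var(ȳ_str) = Σₕ Wₕ²(1 − fₕ)sₕ²/nₕ with Wₕ = Nₕ/N, N = 35538.
Rural: Wₕ = 0.40024762; term = 0.40024762²·(1 − 0.14138076)·25260000/2011 = 1727.7441.
Suburban: Wₕ = 0.50835725; term = 0.50835725²·(1 − 0.17585520)·1325000/3177 = 88.826026.
Urban: Wₕ = 0.09139513; term = 0.09139513²·(1 − 0.11237685)·8119000/365 = 164.9242.
Sum = 1981.4943.
SE = √(1981.4943) = 44.5140.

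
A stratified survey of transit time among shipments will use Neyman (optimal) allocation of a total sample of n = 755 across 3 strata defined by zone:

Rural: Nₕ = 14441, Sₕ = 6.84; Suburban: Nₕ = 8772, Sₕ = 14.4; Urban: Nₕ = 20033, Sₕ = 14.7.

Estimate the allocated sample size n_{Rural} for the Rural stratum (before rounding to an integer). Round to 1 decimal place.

Neyman allocation: nₕ = n·NₕSₕ / Σⱼ NⱼSⱼ.
Σ NⱼSⱼ = 14441·6.84 + 8772·14.4 + 20033·14.7 = 519578.34.
n_{Rural} = 755·14441·6.84 / 519578.34 = 143.5.

143.5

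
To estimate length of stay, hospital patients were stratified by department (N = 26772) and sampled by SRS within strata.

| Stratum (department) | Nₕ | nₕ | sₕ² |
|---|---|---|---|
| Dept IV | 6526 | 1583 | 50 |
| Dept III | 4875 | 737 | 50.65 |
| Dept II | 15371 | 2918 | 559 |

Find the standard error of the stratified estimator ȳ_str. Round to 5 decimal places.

Var(ȳ_str) = Σₕ Wₕ²(1 − fₕ)sₕ²/nₕ with Wₕ = Nₕ/N, N = 26772.
Dept IV: Wₕ = 0.24376214; term = 0.24376214²·(1 − 0.24256819)·50/1583 = 0.0014215598.
Dept III: Wₕ = 0.18209323; term = 0.18209323²·(1 − 0.15117949)·50.65/737 = 0.0019342626.
Dept II: Wₕ = 0.57414463; term = 0.57414463²·(1 − 0.18983801)·559/2918 = 0.051161233.
Sum = 0.054517055.
SE = √(0.054517055) = 0.23349.

0.23349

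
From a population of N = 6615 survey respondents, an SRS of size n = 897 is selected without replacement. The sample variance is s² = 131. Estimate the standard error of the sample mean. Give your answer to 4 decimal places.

0.3553

Under SRS without replacement, Var(ȳ) = (1 − f)·s²/n with f = n/N = 897/6615 = 0.13560091.
Var(ȳ) = (1 − 0.13560091)·131/897 = 0.86439909·0.14604236 = 0.12623889.
SE(ȳ) = √(0.12623889) = 0.3553.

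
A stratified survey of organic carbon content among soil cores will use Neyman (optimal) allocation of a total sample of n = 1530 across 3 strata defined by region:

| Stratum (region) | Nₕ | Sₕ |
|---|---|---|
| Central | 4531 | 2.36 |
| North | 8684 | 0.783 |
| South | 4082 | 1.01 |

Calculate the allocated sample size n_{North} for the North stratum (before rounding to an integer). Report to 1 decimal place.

481.3

Neyman allocation: nₕ = n·NₕSₕ / Σⱼ NⱼSⱼ.
Σ NⱼSⱼ = 4531·2.36 + 8684·0.783 + 4082·1.01 = 21615.552.
n_{North} = 1530·8684·0.783 / 21615.552 = 481.3.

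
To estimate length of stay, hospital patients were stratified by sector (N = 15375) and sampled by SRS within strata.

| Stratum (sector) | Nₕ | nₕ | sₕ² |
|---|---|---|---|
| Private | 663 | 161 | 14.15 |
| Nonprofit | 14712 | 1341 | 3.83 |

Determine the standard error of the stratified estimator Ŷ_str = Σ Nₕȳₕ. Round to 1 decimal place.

768.8

Var(Ŷ_str) = Σₕ Nₕ²(1 − fₕ)sₕ²/nₕ.
Private: 663²·(1 − 161/663)·14.15/161 = 29251.478.
Nonprofit: 14712²·(1 − 1341/14712)·3.83/1341 = 561830.87.
Sum = 591082.35.
SE = √(591082.35) = 768.8.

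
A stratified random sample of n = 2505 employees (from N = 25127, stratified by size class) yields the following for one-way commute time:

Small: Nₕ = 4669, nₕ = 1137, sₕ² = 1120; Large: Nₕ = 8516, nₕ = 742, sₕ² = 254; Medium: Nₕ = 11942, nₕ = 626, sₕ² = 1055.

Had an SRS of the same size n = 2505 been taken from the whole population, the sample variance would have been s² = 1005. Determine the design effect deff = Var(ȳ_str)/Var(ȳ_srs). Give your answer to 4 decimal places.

Var(ȳ_str) = Σ Wₕ²(1−fₕ)sₕ²/nₕ with Wₕ = Nₕ/25127:
  Small: (4669/25127)²·(1−1137/4669)·1120/1137 = 0.025728878
  Large: (8516/25127)²·(1−742/8516)·254/742 = 0.035894567
  Medium: (11942/25127)²·(1−626/11942)·1055/626 = 0.3607172
  → Var(ȳ_str) = 0.42234065.
Var(ȳ_srs) = (1 − 2505/25127)·1005/2505 = 0.36120079.
deff = 0.42234065 / 0.36120079 = 1.1693.

1.1693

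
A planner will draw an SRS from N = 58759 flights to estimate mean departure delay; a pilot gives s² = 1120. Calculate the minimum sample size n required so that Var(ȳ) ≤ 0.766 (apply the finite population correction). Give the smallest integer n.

1427

Without fpc, n₀ = s²/D = 1120/0.766 = 1462.1410.
With fpc, (1 − n/N)·s²/n ≤ D requires n ≥ n₀/(1 + n₀/N) = 1462.1410/(1 + 1462.1410/58759) = 1426.6409.
Rounding up, n = 1427.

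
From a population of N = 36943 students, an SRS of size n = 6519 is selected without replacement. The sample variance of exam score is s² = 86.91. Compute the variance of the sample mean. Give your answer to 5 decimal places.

Under SRS without replacement, Var(ȳ) = (1 − f)·s²/n with f = n/N = 6519/36943 = 0.17646103.
Var(ȳ) = (1 − 0.17646103)·86.91/6519 = 0.82353897·0.013331799 = 0.010979256.

0.01098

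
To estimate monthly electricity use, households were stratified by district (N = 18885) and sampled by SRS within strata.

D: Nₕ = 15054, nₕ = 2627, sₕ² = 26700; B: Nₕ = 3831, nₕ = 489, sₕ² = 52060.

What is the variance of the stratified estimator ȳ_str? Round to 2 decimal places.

Var(ȳ_str) = Σₕ Wₕ²(1 − fₕ)sₕ²/nₕ with Wₕ = Nₕ/N, N = 18885.
D: Wₕ = 0.79714059; term = 0.79714059²·(1 − 0.17450511)·26700/2627 = 5.3313282.
B: Wₕ = 0.20285941; term = 0.20285941²·(1 − 0.12764291)·52060/489 = 3.8219053.
Sum = 9.1532335.

9.15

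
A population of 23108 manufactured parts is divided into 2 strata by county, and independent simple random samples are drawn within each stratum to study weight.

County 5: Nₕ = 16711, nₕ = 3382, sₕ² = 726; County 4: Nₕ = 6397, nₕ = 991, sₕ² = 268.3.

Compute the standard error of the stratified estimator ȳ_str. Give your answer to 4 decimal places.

0.3272

Var(ȳ_str) = Σₕ Wₕ²(1 − fₕ)sₕ²/nₕ with Wₕ = Nₕ/N, N = 23108.
County 5: Wₕ = 0.72316947; term = 0.72316947²·(1 − 0.20238166)·726/3382 = 0.089544374.
County 4: Wₕ = 0.27683053; term = 0.27683053²·(1 − 0.15491637)·268.3/991 = 0.017533745.
Sum = 0.10707812.
SE = √(0.10707812) = 0.3272.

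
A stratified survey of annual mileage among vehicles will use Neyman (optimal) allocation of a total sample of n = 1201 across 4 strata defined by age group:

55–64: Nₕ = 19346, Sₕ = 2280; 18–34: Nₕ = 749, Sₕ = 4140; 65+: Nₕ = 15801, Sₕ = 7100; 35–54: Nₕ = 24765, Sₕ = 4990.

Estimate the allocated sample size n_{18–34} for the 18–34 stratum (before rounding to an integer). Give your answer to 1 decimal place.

Neyman allocation: nₕ = n·NₕSₕ / Σⱼ NⱼSⱼ.
Σ NⱼSⱼ = 19346·2280 + 749·4140 + 15801·7100 + 24765·4990 = 2.8297419 × 10^8.
n_{18–34} = 1201·749·4140 / (2.8297419 × 10^8) = 13.2.

13.2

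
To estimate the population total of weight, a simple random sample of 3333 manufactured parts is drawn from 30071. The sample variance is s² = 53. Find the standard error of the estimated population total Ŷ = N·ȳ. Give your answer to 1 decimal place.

3575.7

Var(Ŷ) = N²·Var(ȳ) = N²·(1 − n/N)·s²/n.
f = 3333/30071 = 0.11083768; Var(ȳ) = 0.88916232·53/3333 = 0.014139095.
Var(Ŷ) = 30071² · 0.014139095 = 1.2785489 × 10^7.
SE(Ŷ) = √(1.2785489 × 10^7) = 3575.7.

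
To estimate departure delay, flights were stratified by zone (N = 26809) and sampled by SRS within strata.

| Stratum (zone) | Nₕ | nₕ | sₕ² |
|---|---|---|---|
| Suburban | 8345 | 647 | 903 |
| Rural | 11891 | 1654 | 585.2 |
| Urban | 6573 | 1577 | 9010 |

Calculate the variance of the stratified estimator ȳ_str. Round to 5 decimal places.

0.44572

Var(ȳ_str) = Σₕ Wₕ²(1 − fₕ)sₕ²/nₕ with Wₕ = Nₕ/N, N = 26809.
Suburban: Wₕ = 0.31127606; term = 0.31127606²·(1 − 0.07753146)·903/647 = 0.12474596.
Rural: Wₕ = 0.44354508; term = 0.44354508²·(1 − 0.13909680)·585.2/1654 = 0.059923706.
Urban: Wₕ = 0.24517886; term = 0.24517886²·(1 − 0.23992089)·9010/1577 = 0.26104653.
Sum = 0.4457162.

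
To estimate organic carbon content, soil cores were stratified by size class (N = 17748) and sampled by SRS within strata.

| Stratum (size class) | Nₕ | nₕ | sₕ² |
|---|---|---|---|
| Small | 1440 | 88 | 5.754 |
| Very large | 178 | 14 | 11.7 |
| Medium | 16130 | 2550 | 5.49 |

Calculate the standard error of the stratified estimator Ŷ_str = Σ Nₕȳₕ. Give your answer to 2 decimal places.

789.49

Var(Ŷ_str) = Σₕ Nₕ²(1 − fₕ)sₕ²/nₕ.
Small: 1440²·(1 − 88/1440)·5.754/88 = 127299.4.
Very large: 178²·(1 − 14/178)·11.7/14 = 24396.171.
Medium: 16130²·(1 − 2550/16130)·5.49/2550 = 471591.86.
Sum = 623287.43.
SE = √(623287.43) = 789.49.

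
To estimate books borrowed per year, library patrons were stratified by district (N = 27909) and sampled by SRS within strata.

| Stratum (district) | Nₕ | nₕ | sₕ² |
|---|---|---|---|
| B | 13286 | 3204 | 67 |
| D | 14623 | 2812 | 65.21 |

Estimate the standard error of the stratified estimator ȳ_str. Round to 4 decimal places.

0.0935

Var(ȳ_str) = Σₕ Wₕ²(1 − fₕ)sₕ²/nₕ with Wₕ = Nₕ/N, N = 27909.
B: Wₕ = 0.47604715; term = 0.47604715²·(1 − 0.24115610)·67/3204 = 0.0035961242.
D: Wₕ = 0.52395285; term = 0.52395285²·(1 − 0.19229980)·65.21/2812 = 0.0051420167.
Sum = 0.0087381409.
SE = √(0.0087381409) = 0.0935.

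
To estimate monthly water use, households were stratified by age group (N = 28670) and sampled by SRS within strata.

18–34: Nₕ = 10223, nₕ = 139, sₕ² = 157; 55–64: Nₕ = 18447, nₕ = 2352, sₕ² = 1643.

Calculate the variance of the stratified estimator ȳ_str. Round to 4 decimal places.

0.3940

Var(ȳ_str) = Σₕ Wₕ²(1 − fₕ)sₕ²/nₕ with Wₕ = Nₕ/N, N = 28670.
18–34: Wₕ = 0.35657482; term = 0.35657482²·(1 − 0.01359679)·157/139 = 0.14165786.
55–64: Wₕ = 0.64342518; term = 0.64342518²·(1 − 0.12750041)·1643/2352 = 0.25232576.
Sum = 0.39398362.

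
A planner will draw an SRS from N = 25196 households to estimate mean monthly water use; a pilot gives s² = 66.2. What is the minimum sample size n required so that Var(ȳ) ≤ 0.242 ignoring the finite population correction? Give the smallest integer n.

274

Without fpc, n₀ = s²/D = 66.2/0.242 = 273.5537.
Rounding up, n = 274.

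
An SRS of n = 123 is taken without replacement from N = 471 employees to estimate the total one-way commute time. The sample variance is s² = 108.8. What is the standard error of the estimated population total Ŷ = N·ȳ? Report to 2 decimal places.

Var(Ŷ) = N²·Var(ȳ) = N²·(1 − n/N)·s²/n.
f = 123/471 = 0.26114650; Var(ȳ) = 0.73885350·108.8/123 = 0.65355497.
Var(Ŷ) = 471² · 0.65355497 = 144985.29.
SE(Ŷ) = √(144985.29) = 380.77.

380.77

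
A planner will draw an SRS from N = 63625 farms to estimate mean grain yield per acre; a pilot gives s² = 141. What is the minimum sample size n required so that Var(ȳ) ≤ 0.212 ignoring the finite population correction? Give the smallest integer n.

Without fpc, n₀ = s²/D = 141/0.212 = 665.0943.
Rounding up, n = 666.

666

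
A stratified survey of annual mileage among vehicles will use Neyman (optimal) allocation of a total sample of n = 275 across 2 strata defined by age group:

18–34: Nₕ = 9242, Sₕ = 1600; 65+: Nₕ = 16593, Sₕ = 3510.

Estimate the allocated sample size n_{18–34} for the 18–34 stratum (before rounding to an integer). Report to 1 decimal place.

Neyman allocation: nₕ = n·NₕSₕ / Σⱼ NⱼSⱼ.
Σ NⱼSⱼ = 9242·1600 + 16593·3510 = 7.302863 × 10^7.
n_{18–34} = 275·9242·1600 / (7.302863 × 10^7) = 55.7.

55.7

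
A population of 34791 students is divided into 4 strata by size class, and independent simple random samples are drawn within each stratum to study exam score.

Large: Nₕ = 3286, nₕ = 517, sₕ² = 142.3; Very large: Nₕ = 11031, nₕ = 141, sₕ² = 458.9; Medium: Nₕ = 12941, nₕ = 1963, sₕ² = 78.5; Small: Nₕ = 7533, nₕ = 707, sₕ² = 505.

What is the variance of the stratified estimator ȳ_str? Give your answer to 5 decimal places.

0.36011

Var(ȳ_str) = Σₕ Wₕ²(1 − fₕ)sₕ²/nₕ with Wₕ = Nₕ/N, N = 34791.
Large: Wₕ = 0.09444971; term = 0.09444971²·(1 − 0.15733414)·142.3/517 = 0.0020690503.
Very large: Wₕ = 0.31706476; term = 0.31706476²·(1 − 0.01278216)·458.9/141 = 0.32300399.
Medium: Wₕ = 0.37196401; term = 0.37196401²·(1 − 0.15168843)·78.5/1963 = 0.0046936056.
Small: Wₕ = 0.21652151; term = 0.21652151²·(1 − 0.09385371)·505/707 = 0.030343969.
Sum = 0.36011061.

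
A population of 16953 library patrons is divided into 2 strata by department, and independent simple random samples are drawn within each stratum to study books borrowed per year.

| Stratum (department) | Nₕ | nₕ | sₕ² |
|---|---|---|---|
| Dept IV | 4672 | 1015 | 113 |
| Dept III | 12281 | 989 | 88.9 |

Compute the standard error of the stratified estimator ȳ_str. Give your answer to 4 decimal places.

Var(ȳ_str) = Σₕ Wₕ²(1 − fₕ)sₕ²/nₕ with Wₕ = Nₕ/N, N = 16953.
Dept IV: Wₕ = 0.27558544; term = 0.27558544²·(1 − 0.21725171)·113/1015 = 0.0066183095.
Dept III: Wₕ = 0.72441456; term = 0.72441456²·(1 − 0.08053090)·88.9/989 = 0.043372749.
Sum = 0.049991059.
SE = √(0.049991059) = 0.2236.

0.2236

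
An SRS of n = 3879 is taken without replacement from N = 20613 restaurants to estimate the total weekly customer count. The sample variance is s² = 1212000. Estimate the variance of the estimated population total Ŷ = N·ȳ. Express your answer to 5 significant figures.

1.0778 × 10^11

Var(Ŷ) = N²·Var(ȳ) = N²·(1 − n/N)·s²/n.
f = 3879/20613 = 0.18818222; Var(ȳ) = 0.81181778·1212000/3879 = 253.65382.
Var(Ŷ) = 20613² · 253.65382 = 1.0777643 × 10^11.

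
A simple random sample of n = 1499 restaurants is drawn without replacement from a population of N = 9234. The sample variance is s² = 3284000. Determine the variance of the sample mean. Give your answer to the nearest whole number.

1835

Under SRS without replacement, Var(ȳ) = (1 − f)·s²/n with f = n/N = 1499/9234 = 0.16233485.
Var(ȳ) = (1 − 0.16233485)·3284000/1499 = 0.83766515·2190.7939 = 1835.1517.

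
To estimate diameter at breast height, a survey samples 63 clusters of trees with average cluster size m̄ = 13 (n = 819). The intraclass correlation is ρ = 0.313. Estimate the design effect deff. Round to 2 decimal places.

deff = 1 + (13 − 1)·0.313 = 1 + 3.756 = 4.756.

4.76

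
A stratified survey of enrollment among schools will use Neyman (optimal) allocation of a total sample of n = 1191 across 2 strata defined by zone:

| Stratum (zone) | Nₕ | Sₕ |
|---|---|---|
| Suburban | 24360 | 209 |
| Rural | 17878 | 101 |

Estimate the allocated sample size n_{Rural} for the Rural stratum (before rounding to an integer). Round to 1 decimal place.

311.8

Neyman allocation: nₕ = n·NₕSₕ / Σⱼ NⱼSⱼ.
Σ NⱼSⱼ = 24360·209 + 17878·101 = 6.896918 × 10^6.
n_{Rural} = 1191·17878·101 / (6.896918 × 10^6) = 311.8.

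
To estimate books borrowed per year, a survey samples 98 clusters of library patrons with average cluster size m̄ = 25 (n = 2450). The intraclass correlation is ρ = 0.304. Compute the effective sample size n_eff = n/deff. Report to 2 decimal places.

295.32

deff = 1 + (25 − 1)·0.304 = 1 + 7.296 = 8.296.
n_eff = 2450 / 8.296 = 295.32.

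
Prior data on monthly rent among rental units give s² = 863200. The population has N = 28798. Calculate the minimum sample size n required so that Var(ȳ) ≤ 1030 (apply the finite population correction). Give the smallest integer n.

Without fpc, n₀ = s²/D = 863200/1030 = 838.0583.
With fpc, (1 − n/N)·s²/n ≤ D requires n ≥ n₀/(1 + n₀/N) = 838.0583/(1 + 838.0583/28798) = 814.3594.
Rounding up, n = 815.

815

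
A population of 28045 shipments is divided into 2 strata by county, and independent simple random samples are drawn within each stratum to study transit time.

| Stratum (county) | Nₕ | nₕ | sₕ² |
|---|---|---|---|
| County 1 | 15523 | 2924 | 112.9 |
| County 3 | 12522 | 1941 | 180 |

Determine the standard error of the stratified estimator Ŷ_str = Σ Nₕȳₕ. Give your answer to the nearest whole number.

4454

Var(Ŷ_str) = Σₕ Nₕ²(1 − fₕ)sₕ²/nₕ.
County 1: 15523²·(1 − 2924/15523)·112.9/2924 = 7.5514145 × 10^6.
County 3: 12522²·(1 − 1941/12522)·180/1941 = 1.2287043 × 10^7.
Sum = 1.9838458 × 10^7.
SE = √(1.9838458 × 10^7) = 4454.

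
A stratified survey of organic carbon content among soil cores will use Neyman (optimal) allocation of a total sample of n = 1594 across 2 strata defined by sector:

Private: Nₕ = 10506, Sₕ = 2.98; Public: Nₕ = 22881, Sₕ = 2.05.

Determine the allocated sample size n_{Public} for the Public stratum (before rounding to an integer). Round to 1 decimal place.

Neyman allocation: nₕ = n·NₕSₕ / Σⱼ NⱼSⱼ.
Σ NⱼSⱼ = 10506·2.98 + 22881·2.05 = 78213.93.
n_{Public} = 1594·22881·2.05 / 78213.93 = 955.9.

955.9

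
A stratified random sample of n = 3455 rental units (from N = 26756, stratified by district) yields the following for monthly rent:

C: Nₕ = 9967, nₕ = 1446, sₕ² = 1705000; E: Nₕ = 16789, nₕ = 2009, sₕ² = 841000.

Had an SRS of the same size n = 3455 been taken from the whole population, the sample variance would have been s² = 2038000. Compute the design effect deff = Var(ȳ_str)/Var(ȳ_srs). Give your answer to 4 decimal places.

0.5548

Var(ȳ_str) = Σ Wₕ²(1−fₕ)sₕ²/nₕ with Wₕ = Nₕ/26756:
  C: (9967/26756)²·(1−1446/9967)·1705000/1446 = 139.88422
  E: (16789/26756)²·(1−2009/16789)·841000/2009 = 145.10185
  → Var(ȳ_str) = 284.98607.
Var(ȳ_srs) = (1 − 3455/26756)·2038000/3455 = 513.69992.
deff = 284.98607 / 513.69992 = 0.5548.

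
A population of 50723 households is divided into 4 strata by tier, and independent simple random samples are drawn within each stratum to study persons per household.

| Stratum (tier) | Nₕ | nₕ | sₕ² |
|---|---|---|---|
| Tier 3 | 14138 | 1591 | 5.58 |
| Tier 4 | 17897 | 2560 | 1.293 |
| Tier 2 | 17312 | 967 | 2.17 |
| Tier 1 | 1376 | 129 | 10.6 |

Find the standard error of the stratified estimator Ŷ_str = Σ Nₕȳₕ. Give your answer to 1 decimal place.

1239.7

Var(Ŷ_str) = Σₕ Nₕ²(1 − fₕ)sₕ²/nₕ.
Tier 3: 14138²·(1 − 1591/14138)·5.58/1591 = 622145.4.
Tier 4: 17897²·(1 − 2560/17897)·1.293/2560 = 138637.02.
Tier 2: 17312²·(1 − 967/17312)·2.17/967 = 634987.87.
Tier 1: 1376²·(1 − 129/1376)·10.6/129 = 140994.13.
Sum = 1.5367644 × 10^6.
SE = √(1.5367644 × 10^6) = 1239.7.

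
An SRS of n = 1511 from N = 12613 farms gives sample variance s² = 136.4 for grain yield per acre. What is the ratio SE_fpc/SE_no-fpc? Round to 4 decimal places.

0.9382

f = n/N = 1511/12613 = 0.11979703.
SE_no-fpc = √(s²/n) = 0.3004519; SE_fpc = √((1−f)s²/n) = 0.28188137.
Ratio = √(1−f) = 0.93819133.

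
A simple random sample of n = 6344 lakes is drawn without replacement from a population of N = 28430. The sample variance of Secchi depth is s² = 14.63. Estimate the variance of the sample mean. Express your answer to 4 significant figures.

0.001792

Under SRS without replacement, Var(ȳ) = (1 − f)·s²/n with f = n/N = 6344/28430 = 0.22314457.
Var(ȳ) = (1 − 0.22314457)·14.63/6344 = 0.77685543·0.002306116 = 0.0017915188.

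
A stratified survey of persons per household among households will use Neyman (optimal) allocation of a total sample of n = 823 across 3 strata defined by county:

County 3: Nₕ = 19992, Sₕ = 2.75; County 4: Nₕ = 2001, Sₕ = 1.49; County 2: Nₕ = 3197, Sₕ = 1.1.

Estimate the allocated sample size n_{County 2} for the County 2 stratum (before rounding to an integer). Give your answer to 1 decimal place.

47.1

Neyman allocation: nₕ = n·NₕSₕ / Σⱼ NⱼSⱼ.
Σ NⱼSⱼ = 19992·2.75 + 2001·1.49 + 3197·1.1 = 61476.19.
n_{County 2} = 823·3197·1.1 / 61476.19 = 47.1.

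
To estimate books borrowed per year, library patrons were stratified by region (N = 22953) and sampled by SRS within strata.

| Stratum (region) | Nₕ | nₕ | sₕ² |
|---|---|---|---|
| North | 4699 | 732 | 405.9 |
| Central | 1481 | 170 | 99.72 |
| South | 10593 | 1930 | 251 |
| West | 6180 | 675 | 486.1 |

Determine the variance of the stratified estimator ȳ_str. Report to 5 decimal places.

Var(ȳ_str) = Σₕ Wₕ²(1 − fₕ)sₕ²/nₕ with Wₕ = Nₕ/N, N = 22953.
North: Wₕ = 0.20472269; term = 0.20472269²·(1 − 0.15577783)·405.9/732 = 0.019619896.
Central: Wₕ = 0.06452316; term = 0.06452316²·(1 − 0.11478731)·99.72/170 = 0.0021617834.
South: Wₕ = 0.46150830; term = 0.46150830²·(1 − 0.18219579)·251/1930 = 0.022652951.
West: Wₕ = 0.26924585; term = 0.26924585²·(1 − 0.10922330)·486.1/675 = 0.046503831.
Sum = 0.090938461.

0.09094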